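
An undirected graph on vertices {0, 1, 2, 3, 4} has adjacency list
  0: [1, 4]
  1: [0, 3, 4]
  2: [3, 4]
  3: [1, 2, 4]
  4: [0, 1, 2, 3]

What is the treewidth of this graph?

A width-2 tree decomposition is:
Bags: B1 = {0, 1, 4}  B2 = {1, 3, 4}  B3 = {2, 3, 4}
Tree: B1–B2, B2–B3
The largest bag has 3 vertices, giving width 2; this decomposition certifies tw(G) ≤ 2. On the other hand G contains the 3-clique {0, 1, 4}. A clique must lie in a single bag of any decomposition, so no decomposition can have width below 2. Combining the bounds, tw(G) = 2.

2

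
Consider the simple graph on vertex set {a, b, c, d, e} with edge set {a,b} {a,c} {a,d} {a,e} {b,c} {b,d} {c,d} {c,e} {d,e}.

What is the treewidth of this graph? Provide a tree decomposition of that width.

Treewidth 3.
Bags: B1 = {a, c, d, e}  B2 = {a, b, c, d}
Tree: B1–B2

The largest bag has 4 vertices, giving width 3; this decomposition certifies tw(G) ≤ 3. On the other hand G contains the 4-clique {a, c, d, e}. A clique must lie in a single bag of any decomposition, so no decomposition can have width below 3. The upper and lower bounds meet at 3, so that is the treewidth.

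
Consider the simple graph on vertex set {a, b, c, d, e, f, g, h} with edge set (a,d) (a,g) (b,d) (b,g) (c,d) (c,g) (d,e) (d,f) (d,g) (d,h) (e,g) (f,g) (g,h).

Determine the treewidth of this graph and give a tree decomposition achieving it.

Treewidth 2.
One such decomposition:
Bags: B1 = {d, g, h}  B2 = {c, d, g}  B3 = {a, d, g}  B4 = {d, e, g}  B5 = {b, d, g}  B6 = {d, f, g}
Tree: B1–B2, B1–B3, B2–B4, B2–B5, B1–B6

Every bag has size at most 3, so the width is 3 − 1 = 2 and tw(G) ≤ 2. For the lower bound, the 3 vertices {d, f, g} are pairwise adjacent, and any tree decomposition puts a clique entirely inside one bag — forcing width ≥ 2. Hence tw(G) = 2 exactly.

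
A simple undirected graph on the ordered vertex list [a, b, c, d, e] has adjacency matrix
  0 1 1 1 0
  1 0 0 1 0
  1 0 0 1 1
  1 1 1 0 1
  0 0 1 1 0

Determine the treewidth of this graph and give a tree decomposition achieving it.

The largest bag has 3 vertices, giving width 2; this decomposition certifies tw(G) ≤ 2. On the other hand G contains the 3-clique {c, d, e}. A clique must lie in a single bag of any decomposition, so no decomposition can have width below 2. Therefore the treewidth is 2.

Treewidth 2.
One optimal decomposition is:
Bags: B1 = {a, b, d}  B2 = {a, c, d}  B3 = {c, d, e}
Tree: B1–B2, B2–B3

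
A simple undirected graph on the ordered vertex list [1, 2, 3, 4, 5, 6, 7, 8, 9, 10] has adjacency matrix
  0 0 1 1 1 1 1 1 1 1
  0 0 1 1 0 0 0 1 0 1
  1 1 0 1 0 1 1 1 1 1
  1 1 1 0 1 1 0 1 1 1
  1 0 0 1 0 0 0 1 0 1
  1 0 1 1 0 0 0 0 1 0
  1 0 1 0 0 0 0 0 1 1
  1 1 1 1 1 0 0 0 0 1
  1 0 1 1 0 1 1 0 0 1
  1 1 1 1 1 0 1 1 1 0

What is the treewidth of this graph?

A width-4 tree decomposition is:
Bags: B1 = {1, 3, 7, 9, 10}  B2 = {1, 3, 4, 9, 10}  B3 = {1, 3, 4, 8, 10}  B4 = {1, 4, 5, 8, 10}  B5 = {1, 3, 4, 6, 9}  B6 = {2, 3, 4, 8, 10}
Tree: B1–B2, B2–B3, B3–B4, B2–B5, B3–B6
The largest bag has 5 vertices, giving width 4; this decomposition certifies tw(G) ≤ 4. On the other hand G contains the 5-clique {1, 3, 4, 8, 10}. A clique must lie in a single bag of any decomposition, so no decomposition can have width below 4. Combining the bounds, tw(G) = 4.

4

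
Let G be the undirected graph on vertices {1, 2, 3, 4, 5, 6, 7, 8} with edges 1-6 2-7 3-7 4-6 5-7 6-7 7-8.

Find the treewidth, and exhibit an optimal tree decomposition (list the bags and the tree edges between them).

Treewidth 1.
One optimal decomposition is:
Bags: B1 = {6, 7}  B2 = {2, 7}  B3 = {1, 6}  B4 = {3, 7}  B5 = {5, 7}  B6 = {7, 8}  B7 = {4, 6}
Tree: B1–B2, B1–B3, B1–B4, B2–B5, B2–B6, B3–B7

Each bag holds 2 vertices, so the decomposition has width 1, which upper-bounds the treewidth. G has an edge, so its treewidth is at least 1. Combining the bounds, tw(G) = 1.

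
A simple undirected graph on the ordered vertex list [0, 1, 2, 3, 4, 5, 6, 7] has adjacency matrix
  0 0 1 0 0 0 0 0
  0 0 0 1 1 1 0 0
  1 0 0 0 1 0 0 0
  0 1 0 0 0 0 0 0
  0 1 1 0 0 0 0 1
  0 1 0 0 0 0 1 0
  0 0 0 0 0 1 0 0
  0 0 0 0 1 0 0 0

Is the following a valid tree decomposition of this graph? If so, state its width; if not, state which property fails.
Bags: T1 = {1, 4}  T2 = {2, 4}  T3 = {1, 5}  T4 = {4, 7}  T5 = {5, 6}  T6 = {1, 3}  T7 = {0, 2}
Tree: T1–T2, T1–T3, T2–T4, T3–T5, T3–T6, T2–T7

Yes; width 1.

Every vertex of G appears in some bag (union = {0, 1, 2, 3, 4, 5, 6, 7}); every edge is covered by a bag; and for each vertex v the set of bags containing v is connected in the bag tree. The decomposition is therefore valid. The largest bag has 2 vertices, so the width is 1.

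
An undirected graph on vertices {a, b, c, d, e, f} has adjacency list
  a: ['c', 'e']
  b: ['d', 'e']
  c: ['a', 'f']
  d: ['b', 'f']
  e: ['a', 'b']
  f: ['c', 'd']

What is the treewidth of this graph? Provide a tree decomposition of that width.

Treewidth 2.
Bags: B1 = {b, d, f}  B2 = {b, c, f}  B3 = {a, b, c}  B4 = {a, b, e}
Tree: B1–B2, B2–B3, B3–B4

Every bag has size at most 3, so the width is 3 − 1 = 2 and tw(G) ≤ 2. The edges b–d–f–c–a–e–b form a cycle, so G is not a tree and its treewidth is at least 2. The upper and lower bounds meet at 2, so that is the treewidth.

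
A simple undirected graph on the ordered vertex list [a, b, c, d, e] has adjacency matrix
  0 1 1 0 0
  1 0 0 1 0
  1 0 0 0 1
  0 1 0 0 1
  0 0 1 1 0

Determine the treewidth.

2

A width-2 tree decomposition is:
Bags: B1 = {b, d, e}  B2 = {a, b, e}  B3 = {a, c, e}
Tree: B1–B2, B2–B3
Each bag holds 3 vertices, so the decomposition has width 2, which upper-bounds the treewidth. The edges e–d–b–a–c–e form a cycle, so G is not a tree and its treewidth is at least 2. Hence tw(G) = 2 exactly.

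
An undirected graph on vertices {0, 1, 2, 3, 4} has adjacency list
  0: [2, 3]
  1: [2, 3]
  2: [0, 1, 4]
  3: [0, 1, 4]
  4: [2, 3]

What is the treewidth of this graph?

A width-2 tree decomposition is:
Bags: B1 = {0, 2, 3}  B2 = {1, 2, 3}  B3 = {2, 3, 4}
Tree: B1–B2, B2–B3
Each bag holds 3 vertices, so the decomposition has width 2, which upper-bounds the treewidth. For the lower bound, G contains the cycle 0–3–1–2–0, so G is not a forest; only forests have treewidth ≤ 1, hence tw(G) ≥ 2. Therefore the treewidth is 2.

2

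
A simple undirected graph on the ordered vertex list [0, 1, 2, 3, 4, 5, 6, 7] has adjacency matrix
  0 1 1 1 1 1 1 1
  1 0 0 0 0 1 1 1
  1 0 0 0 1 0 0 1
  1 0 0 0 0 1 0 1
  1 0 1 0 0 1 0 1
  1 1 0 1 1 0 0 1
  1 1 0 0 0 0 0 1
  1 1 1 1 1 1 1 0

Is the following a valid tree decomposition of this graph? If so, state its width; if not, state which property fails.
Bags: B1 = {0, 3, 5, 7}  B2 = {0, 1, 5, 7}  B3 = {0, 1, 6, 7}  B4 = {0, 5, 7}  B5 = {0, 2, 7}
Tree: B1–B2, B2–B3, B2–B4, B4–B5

No — vertex 4 appears in no bag.

A tree decomposition must satisfy three properties: every vertex lies in some bag; for every edge, both endpoints lie together in some bag; and for every vertex, the bags containing it form a connected subtree. Here vertex 4 appears in no bag, so the decomposition is invalid.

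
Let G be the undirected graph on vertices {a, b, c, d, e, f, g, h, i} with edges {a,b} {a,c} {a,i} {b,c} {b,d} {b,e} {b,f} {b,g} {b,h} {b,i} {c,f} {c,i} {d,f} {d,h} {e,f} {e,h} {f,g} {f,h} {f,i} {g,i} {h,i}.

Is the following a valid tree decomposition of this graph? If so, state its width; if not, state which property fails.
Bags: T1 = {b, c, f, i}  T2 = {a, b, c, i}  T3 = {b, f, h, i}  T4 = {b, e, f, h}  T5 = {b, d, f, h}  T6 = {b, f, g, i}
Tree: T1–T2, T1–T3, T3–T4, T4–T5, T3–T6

Yes; width 3.

Every vertex of G appears in some bag (union = {a, b, c, d, e, f, g, h, i}); every edge is covered by a bag; and for each vertex v the set of bags containing v is connected in the bag tree. The decomposition is therefore valid. The largest bag has 4 vertices, so the width is 3.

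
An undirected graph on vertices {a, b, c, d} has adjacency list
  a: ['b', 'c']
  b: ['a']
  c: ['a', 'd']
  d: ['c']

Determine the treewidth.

1

A width-1 tree decomposition is:
Bags: B1 = {c, d}  B2 = {a, c}  B3 = {a, b}
Tree: B1–B2, B2–B3
Each bag holds 2 vertices, so the decomposition has width 1, which upper-bounds the treewidth. Since G has at least one edge (e.g. c–d), it is not an edgeless graph, so tw(G) ≥ 1. Combining the bounds, tw(G) = 1.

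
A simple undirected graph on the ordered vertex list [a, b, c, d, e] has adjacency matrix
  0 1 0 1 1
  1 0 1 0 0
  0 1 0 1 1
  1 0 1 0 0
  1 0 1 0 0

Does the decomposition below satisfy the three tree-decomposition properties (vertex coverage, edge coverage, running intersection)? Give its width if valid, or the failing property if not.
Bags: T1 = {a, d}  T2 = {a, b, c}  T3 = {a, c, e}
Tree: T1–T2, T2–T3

No — edge (c,d) lies in no bag.

A tree decomposition must satisfy three properties: every vertex lies in some bag; for every edge, both endpoints lie together in some bag; and for every vertex, the bags containing it form a connected subtree. Here edge (c,d) lies in no bag, so the decomposition is invalid.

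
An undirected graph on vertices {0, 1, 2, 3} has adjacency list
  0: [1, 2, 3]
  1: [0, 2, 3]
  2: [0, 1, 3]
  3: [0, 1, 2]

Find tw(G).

A width-3 tree decomposition is:
Bags: B1 = {0, 1, 2, 3}
Tree: (single bag)
With just one bag of size 4, the width is 4 − 1 = 3, so tw(G) ≤ 3. Conversely, {0, 1, 2, 3} is a clique of size 4, and the vertices of any clique must share a bag in every tree decomposition; so some bag has ≥ 4 vertices and tw(G) ≥ 3. Hence tw(G) = 3 exactly.

3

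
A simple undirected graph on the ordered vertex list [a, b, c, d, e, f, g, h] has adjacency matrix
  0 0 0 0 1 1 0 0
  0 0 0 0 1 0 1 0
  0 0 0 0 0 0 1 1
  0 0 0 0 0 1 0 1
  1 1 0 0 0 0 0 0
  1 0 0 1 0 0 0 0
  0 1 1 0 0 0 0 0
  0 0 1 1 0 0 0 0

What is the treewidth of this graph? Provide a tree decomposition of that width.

Treewidth 2.
One optimal decomposition is:
Bags: B1 = {d, f, h}  B2 = {c, f, h}  B3 = {c, f, g}  B4 = {b, f, g}  B5 = {b, e, f}  B6 = {a, e, f}
Tree: B1–B2, B2–B3, B3–B4, B4–B5, B5–B6

Each bag holds 3 vertices, so the decomposition has width 2, which upper-bounds the treewidth. The edges f–d–h–c–g–b–e–a–f form a cycle, so G is not a tree and its treewidth is at least 2. The upper and lower bounds meet at 2, so that is the treewidth.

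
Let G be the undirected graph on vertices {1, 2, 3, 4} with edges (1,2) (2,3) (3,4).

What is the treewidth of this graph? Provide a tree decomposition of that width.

The largest bag has 2 vertices, giving width 1; this decomposition certifies tw(G) ≤ 1. Since G has at least one edge (e.g. 1–2), it is not an edgeless graph, so tw(G) ≥ 1. Hence tw(G) = 1 exactly.

Treewidth 1.
One optimal decomposition is:
Bags: B1 = {1, 2}  B2 = {2, 3}  B3 = {3, 4}
Tree: B1–B2, B2–B3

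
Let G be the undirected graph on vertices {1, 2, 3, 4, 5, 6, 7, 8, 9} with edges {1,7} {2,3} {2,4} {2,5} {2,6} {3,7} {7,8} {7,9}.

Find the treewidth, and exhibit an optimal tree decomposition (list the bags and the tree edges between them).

The largest bag has 2 vertices, giving width 1; this decomposition certifies tw(G) ≤ 1. Since G has at least one edge (e.g. 2–3), it is not an edgeless graph, so tw(G) ≥ 1. Therefore the treewidth is 1.

Treewidth 1.
Bags: B1 = {2, 3}  B2 = {2, 5}  B3 = {3, 7}  B4 = {7, 8}  B5 = {1, 7}  B6 = {7, 9}  B7 = {2, 4}  B8 = {2, 6}
Tree: B1–B2, B1–B3, B3–B4, B4–B5, B4–B6, B1–B7, B7–B8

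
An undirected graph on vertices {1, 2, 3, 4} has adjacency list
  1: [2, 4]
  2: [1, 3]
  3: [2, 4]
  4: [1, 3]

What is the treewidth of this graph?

A width-2 tree decomposition is:
Bags: B1 = {1, 2, 4}  B2 = {2, 3, 4}
Tree: B1–B2
Each bag holds 3 vertices, so the decomposition has width 2, which upper-bounds the treewidth. For the lower bound, G contains the cycle 4–1–2–3–4, so G is not a forest; only forests have treewidth ≤ 1, hence tw(G) ≥ 2. Hence tw(G) = 2 exactly.

2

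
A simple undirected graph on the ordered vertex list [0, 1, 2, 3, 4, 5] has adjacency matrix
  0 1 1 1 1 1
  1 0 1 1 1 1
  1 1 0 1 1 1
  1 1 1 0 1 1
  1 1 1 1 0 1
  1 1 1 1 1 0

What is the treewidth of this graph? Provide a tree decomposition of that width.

With just one bag of size 6, the width is 6 − 1 = 5, so tw(G) ≤ 5. On the other hand G contains the 6-clique {0, 1, 2, 3, 4, 5}. A clique must lie in a single bag of any decomposition, so no decomposition can have width below 5. The upper and lower bounds meet at 5, so that is the treewidth.

Treewidth 5.
Bags: B1 = {0, 1, 2, 3, 4, 5}
Tree: (single bag)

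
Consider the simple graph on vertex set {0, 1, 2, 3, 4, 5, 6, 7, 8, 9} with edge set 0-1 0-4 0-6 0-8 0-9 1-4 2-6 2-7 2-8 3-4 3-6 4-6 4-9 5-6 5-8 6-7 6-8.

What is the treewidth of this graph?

A width-2 tree decomposition is:
Bags: B1 = {2, 6, 8}  B2 = {5, 6, 8}  B3 = {0, 6, 8}  B4 = {0, 4, 6}  B5 = {2, 6, 7}  B6 = {3, 4, 6}  B7 = {0, 4, 9}  B8 = {0, 1, 4}
Tree: B1–B2, B1–B3, B3–B4, B1–B5, B4–B6, B4–B7, B4–B8
Every bag has size at most 3, so the width is 3 − 1 = 2 and tw(G) ≤ 2. For the lower bound, the 3 vertices {0, 1, 4} are pairwise adjacent, and any tree decomposition puts a clique entirely inside one bag — forcing width ≥ 2. Therefore the treewidth is 2.

2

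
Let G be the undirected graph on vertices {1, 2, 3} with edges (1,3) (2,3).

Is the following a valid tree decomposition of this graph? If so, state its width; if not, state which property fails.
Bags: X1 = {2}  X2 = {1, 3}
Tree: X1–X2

No — edge (3,2) lies in no bag.

A tree decomposition must satisfy three properties: every vertex lies in some bag; for every edge, both endpoints lie together in some bag; and for every vertex, the bags containing it form a connected subtree. Here edge (3,2) lies in no bag, so the decomposition is invalid.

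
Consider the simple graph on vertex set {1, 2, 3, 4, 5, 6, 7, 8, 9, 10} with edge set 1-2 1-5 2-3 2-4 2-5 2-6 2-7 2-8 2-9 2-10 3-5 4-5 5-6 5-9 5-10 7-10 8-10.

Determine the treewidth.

A width-2 tree decomposition is:
Bags: B1 = {1, 2, 5}  B2 = {2, 3, 5}  B3 = {2, 5, 10}  B4 = {2, 5, 6}  B5 = {2, 5, 9}  B6 = {2, 7, 10}  B7 = {2, 8, 10}  B8 = {2, 4, 5}
Tree: B1–B2, B1–B3, B2–B4, B1–B5, B3–B6, B6–B7, B2–B8
The largest bag has 3 vertices, giving width 2; this decomposition certifies tw(G) ≤ 2. On the other hand G contains the 3-clique {2, 8, 10}. A clique must lie in a single bag of any decomposition, so no decomposition can have width below 2. Hence tw(G) = 2 exactly.

2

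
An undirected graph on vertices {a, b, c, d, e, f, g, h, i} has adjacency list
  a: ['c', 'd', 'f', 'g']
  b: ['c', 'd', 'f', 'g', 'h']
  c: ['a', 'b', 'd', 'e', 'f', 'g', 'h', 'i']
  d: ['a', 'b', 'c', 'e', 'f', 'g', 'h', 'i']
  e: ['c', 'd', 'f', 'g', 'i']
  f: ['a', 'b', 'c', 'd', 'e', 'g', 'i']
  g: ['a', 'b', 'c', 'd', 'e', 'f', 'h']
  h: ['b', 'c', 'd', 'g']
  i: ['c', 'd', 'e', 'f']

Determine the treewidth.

A width-4 tree decomposition is:
Bags: B1 = {a, c, d, f, g}  B2 = {c, d, e, f, g}  B3 = {b, c, d, f, g}  B4 = {b, c, d, g, h}  B5 = {c, d, e, f, i}
Tree: B1–B2, B2–B3, B3–B4, B2–B5
The largest bag has 5 vertices, giving width 4; this decomposition certifies tw(G) ≤ 4. Conversely, {b, c, d, g, h} is a clique of size 5, and the vertices of any clique must share a bag in every tree decomposition; so some bag has ≥ 5 vertices and tw(G) ≥ 4. Combining the bounds, tw(G) = 4.

4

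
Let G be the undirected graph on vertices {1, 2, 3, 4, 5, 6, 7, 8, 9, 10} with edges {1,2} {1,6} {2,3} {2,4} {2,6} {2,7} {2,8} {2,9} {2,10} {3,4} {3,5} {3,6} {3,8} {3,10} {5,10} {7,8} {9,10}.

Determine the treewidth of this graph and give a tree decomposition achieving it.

Treewidth 2.
One such decomposition:
Bags: B1 = {2, 3, 10}  B2 = {2, 3, 8}  B3 = {3, 5, 10}  B4 = {2, 3, 6}  B5 = {1, 2, 6}  B6 = {2, 7, 8}  B7 = {2, 3, 4}  B8 = {2, 9, 10}
Tree: B1–B2, B1–B3, B1–B4, B4–B5, B2–B6, B4–B7, B1–B8

Each bag holds 3 vertices, so the decomposition has width 2, which upper-bounds the treewidth. For the lower bound, the 3 vertices {1, 2, 6} are pairwise adjacent, and any tree decomposition puts a clique entirely inside one bag — forcing width ≥ 2. The upper and lower bounds meet at 2, so that is the treewidth.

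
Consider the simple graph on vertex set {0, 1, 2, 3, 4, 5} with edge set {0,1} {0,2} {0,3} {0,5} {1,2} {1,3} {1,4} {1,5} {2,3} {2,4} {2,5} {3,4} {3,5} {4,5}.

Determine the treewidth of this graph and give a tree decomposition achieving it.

Treewidth 4.
Bags: B1 = {1, 2, 3, 4, 5}  B2 = {0, 1, 2, 3, 5}
Tree: B1–B2

The largest bag has 5 vertices, giving width 4; this decomposition certifies tw(G) ≤ 4. On the other hand G contains the 5-clique {0, 1, 2, 3, 5}. A clique must lie in a single bag of any decomposition, so no decomposition can have width below 4. Hence tw(G) = 4 exactly.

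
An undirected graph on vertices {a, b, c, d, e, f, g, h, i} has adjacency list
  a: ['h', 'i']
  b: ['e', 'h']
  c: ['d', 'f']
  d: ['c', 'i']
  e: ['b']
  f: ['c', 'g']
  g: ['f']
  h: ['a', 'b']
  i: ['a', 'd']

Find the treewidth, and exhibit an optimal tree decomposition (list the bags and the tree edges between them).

The largest bag has 2 vertices, giving width 1; this decomposition certifies tw(G) ≤ 1. Since G has at least one edge (e.g. e–b), it is not an edgeless graph, so tw(G) ≥ 1. Therefore the treewidth is 1.

Treewidth 1.
Bags: B1 = {b, e}  B2 = {b, h}  B3 = {a, h}  B4 = {a, i}  B5 = {d, i}  B6 = {c, d}  B7 = {c, f}  B8 = {f, g}
Tree: B1–B2, B2–B3, B3–B4, B4–B5, B5–B6, B6–B7, B7–B8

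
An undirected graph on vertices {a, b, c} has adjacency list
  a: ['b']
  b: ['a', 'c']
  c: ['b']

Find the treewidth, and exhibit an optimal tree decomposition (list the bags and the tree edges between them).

Treewidth 1.
Bags: B1 = {b, c}  B2 = {a, b}
Tree: B1–B2

Each bag holds 2 vertices, so the decomposition has width 1, which upper-bounds the treewidth. G has an edge, so its treewidth is at least 1. Therefore the treewidth is 1.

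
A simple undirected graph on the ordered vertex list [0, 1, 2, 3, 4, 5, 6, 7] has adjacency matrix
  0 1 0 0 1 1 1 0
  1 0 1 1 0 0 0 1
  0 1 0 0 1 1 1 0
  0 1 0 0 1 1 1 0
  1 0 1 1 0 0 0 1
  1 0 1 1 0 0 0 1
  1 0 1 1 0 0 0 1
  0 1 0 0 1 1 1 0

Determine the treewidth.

4

A width-4 tree decomposition is:
Bags: B1 = {0, 2, 3, 4, 7}  B2 = {0, 2, 3, 5, 7}  B3 = {0, 1, 2, 3, 7}  B4 = {0, 2, 3, 6, 7}
Tree: B1–B2, B2–B3, B3–B4
Every bag has size at most 5, so the width is 5 − 1 = 4 and tw(G) ≤ 4. For the lower bound: the 5 vertex sets {0,4}, {2,5}, {1,7}, {3}, {6} are disjoint, each induces a connected subgraph, and every pair is joined by at least one edge of G. Contracting each set to a single vertex therefore yields K_{5} as a minor, and since treewidth is minor-monotone, tw(G) ≥ tw(K_{5}) = 4. The upper and lower bounds meet at 4, so that is the treewidth.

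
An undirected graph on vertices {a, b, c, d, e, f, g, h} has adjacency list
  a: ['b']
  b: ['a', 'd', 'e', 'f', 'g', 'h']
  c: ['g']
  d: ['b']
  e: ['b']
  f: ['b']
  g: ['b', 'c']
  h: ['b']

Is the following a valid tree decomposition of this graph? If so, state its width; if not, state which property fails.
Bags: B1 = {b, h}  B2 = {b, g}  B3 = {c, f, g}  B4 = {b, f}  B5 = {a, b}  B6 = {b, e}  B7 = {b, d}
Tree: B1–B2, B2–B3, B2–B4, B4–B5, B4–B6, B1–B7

A tree decomposition must satisfy three properties: every vertex lies in some bag; for every edge, both endpoints lie together in some bag; and for every vertex, the bags containing it form a connected subtree. Here bags containing vertex f are not connected in the tree, so the decomposition is invalid.

No — bags containing vertex f are not connected in the tree.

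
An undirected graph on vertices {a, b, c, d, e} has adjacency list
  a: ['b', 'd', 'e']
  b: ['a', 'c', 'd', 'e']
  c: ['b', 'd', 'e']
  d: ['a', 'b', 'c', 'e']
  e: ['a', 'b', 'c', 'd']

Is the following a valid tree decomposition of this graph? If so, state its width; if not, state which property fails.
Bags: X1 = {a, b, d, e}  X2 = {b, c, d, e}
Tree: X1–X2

Vertex coverage: the bags together contain {a, b, c, d, e}, the full vertex set. Edge coverage: each edge of G has both endpoints in at least one bag. Running intersection: for every vertex, the bags containing it form a connected subtree. All three properties hold, so this is a valid tree decomposition of width max|bag| − 1 = 3, and hence tw(G) ≤ 3.

Yes; width 3.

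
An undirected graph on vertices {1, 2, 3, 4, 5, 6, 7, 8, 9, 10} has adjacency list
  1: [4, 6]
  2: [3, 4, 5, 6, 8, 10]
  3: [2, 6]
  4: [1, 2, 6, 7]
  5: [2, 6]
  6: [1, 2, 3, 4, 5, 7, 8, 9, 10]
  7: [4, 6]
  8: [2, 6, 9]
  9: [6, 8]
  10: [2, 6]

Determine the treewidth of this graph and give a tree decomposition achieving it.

Treewidth 2.
One such decomposition:
Bags: B1 = {1, 4, 6}  B2 = {4, 6, 7}  B3 = {2, 4, 6}  B4 = {2, 5, 6}  B5 = {2, 3, 6}  B6 = {2, 6, 8}  B7 = {2, 6, 10}  B8 = {6, 8, 9}
Tree: B1–B2, B2–B3, B3–B4, B4–B5, B4–B6, B4–B7, B6–B8

Every bag has size at most 3, so the width is 3 − 1 = 2 and tw(G) ≤ 2. For the lower bound, the 3 vertices {1, 4, 6} are pairwise adjacent, and any tree decomposition puts a clique entirely inside one bag — forcing width ≥ 2. Therefore the treewidth is 2.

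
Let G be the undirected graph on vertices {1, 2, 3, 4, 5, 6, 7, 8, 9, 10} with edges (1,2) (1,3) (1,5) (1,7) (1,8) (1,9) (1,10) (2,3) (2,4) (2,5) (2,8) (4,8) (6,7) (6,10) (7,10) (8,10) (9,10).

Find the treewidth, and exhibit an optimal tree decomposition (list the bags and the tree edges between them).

Every bag has size at most 3, so the width is 3 − 1 = 2 and tw(G) ≤ 2. For the lower bound, the 3 vertices {1, 9, 10} are pairwise adjacent, and any tree decomposition puts a clique entirely inside one bag — forcing width ≥ 2. The upper and lower bounds meet at 2, so that is the treewidth.

Treewidth 2.
One such decomposition:
Bags: B1 = {1, 2, 8}  B2 = {1, 8, 10}  B3 = {1, 7, 10}  B4 = {6, 7, 10}  B5 = {1, 2, 3}  B6 = {1, 9, 10}  B7 = {1, 2, 5}  B8 = {2, 4, 8}
Tree: B1–B2, B2–B3, B3–B4, B1–B5, B3–B6, B1–B7, B1–B8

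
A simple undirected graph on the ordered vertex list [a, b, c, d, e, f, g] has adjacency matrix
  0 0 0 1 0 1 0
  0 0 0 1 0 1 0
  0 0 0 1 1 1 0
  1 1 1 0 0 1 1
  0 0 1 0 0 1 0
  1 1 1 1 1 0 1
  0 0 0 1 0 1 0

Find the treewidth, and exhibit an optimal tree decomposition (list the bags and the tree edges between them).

The largest bag has 3 vertices, giving width 2; this decomposition certifies tw(G) ≤ 2. Conversely, {d, f, g} is a clique of size 3, and the vertices of any clique must share a bag in every tree decomposition; so some bag has ≥ 3 vertices and tw(G) ≥ 2. Hence tw(G) = 2 exactly.

Treewidth 2.
One optimal decomposition is:
Bags: B1 = {c, d, f}  B2 = {c, e, f}  B3 = {a, d, f}  B4 = {d, f, g}  B5 = {b, d, f}
Tree: B1–B2, B1–B3, B1–B4, B4–B5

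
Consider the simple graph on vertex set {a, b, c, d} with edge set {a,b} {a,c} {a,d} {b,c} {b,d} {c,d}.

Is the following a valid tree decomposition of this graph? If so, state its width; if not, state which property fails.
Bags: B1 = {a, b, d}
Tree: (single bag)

A tree decomposition must satisfy three properties: every vertex lies in some bag; for every edge, both endpoints lie together in some bag; and for every vertex, the bags containing it form a connected subtree. Here vertex c appears in no bag, so the decomposition is invalid.

No — vertex c appears in no bag.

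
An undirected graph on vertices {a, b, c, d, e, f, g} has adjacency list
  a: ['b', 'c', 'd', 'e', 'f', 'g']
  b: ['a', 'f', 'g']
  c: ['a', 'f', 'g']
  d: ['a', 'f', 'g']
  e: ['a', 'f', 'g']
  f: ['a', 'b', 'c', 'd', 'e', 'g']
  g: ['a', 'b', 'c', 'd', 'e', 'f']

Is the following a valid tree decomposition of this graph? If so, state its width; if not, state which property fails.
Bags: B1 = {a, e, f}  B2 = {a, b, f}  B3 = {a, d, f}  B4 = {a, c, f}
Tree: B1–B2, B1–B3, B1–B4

No — vertex g appears in no bag.

A tree decomposition must satisfy three properties: every vertex lies in some bag; for every edge, both endpoints lie together in some bag; and for every vertex, the bags containing it form a connected subtree. Here vertex g appears in no bag, so the decomposition is invalid.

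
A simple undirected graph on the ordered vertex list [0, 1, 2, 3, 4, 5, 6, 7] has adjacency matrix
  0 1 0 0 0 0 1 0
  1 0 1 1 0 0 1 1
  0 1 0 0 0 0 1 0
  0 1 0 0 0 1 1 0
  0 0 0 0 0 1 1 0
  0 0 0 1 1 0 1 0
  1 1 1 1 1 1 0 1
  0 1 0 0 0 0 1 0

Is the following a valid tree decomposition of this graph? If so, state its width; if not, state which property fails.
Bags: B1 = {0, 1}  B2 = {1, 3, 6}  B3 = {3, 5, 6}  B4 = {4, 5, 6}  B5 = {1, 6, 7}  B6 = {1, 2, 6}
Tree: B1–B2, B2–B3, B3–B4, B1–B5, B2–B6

No — edge (6,0) lies in no bag.

A tree decomposition must satisfy three properties: every vertex lies in some bag; for every edge, both endpoints lie together in some bag; and for every vertex, the bags containing it form a connected subtree. Here edge (6,0) lies in no bag, so the decomposition is invalid.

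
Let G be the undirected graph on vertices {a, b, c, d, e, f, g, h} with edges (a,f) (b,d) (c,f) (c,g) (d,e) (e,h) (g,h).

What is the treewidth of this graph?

A width-1 tree decomposition is:
Bags: B1 = {a, f}  B2 = {c, f}  B3 = {c, g}  B4 = {g, h}  B5 = {e, h}  B6 = {d, e}  B7 = {b, d}
Tree: B1–B2, B2–B3, B3–B4, B4–B5, B5–B6, B6–B7
Every bag has size at most 2, so the width is 2 − 1 = 1 and tw(G) ≤ 1. Since G has at least one edge (e.g. a–f), it is not an edgeless graph, so tw(G) ≥ 1. Therefore the treewidth is 1.

1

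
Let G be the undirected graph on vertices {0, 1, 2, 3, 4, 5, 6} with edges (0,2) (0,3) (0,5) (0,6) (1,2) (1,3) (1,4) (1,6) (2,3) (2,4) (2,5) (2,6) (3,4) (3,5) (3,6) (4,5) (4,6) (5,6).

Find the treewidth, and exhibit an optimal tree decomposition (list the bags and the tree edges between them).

Treewidth 4.
One optimal decomposition is:
Bags: B1 = {2, 3, 4, 5, 6}  B2 = {0, 2, 3, 5, 6}  B3 = {1, 2, 3, 4, 6}
Tree: B1–B2, B1–B3

Every bag has size at most 5, so the width is 5 − 1 = 4 and tw(G) ≤ 4. For the lower bound, the 5 vertices {0, 2, 3, 5, 6} are pairwise adjacent, and any tree decomposition puts a clique entirely inside one bag — forcing width ≥ 4. Combining the bounds, tw(G) = 4.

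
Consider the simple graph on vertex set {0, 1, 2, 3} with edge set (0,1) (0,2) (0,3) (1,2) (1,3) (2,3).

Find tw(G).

A width-3 tree decomposition is:
Bags: B1 = {0, 1, 2, 3}
Tree: (single bag)
With just one bag of size 4, the width is 4 − 1 = 3, so tw(G) ≤ 3. Conversely, {0, 1, 2, 3} is a clique of size 4, and the vertices of any clique must share a bag in every tree decomposition; so some bag has ≥ 4 vertices and tw(G) ≥ 3. Hence tw(G) = 3 exactly.

3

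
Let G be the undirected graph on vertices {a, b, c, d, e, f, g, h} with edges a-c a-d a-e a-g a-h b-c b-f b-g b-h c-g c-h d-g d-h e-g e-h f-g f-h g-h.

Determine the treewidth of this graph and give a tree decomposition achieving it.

Treewidth 3.
One such decomposition:
Bags: B1 = {a, c, g, h}  B2 = {a, d, g, h}  B3 = {b, c, g, h}  B4 = {b, f, g, h}  B5 = {a, e, g, h}
Tree: B1–B2, B1–B3, B3–B4, B2–B5

Each bag holds 4 vertices, so the decomposition has width 3, which upper-bounds the treewidth. On the other hand G contains the 4-clique {a, d, g, h}. A clique must lie in a single bag of any decomposition, so no decomposition can have width below 3. The upper and lower bounds meet at 3, so that is the treewidth.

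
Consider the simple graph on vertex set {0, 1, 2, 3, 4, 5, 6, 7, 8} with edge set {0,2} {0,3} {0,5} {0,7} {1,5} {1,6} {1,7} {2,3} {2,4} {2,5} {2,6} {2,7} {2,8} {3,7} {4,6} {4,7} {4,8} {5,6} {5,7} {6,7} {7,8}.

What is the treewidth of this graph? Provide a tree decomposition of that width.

Each bag holds 4 vertices, so the decomposition has width 3, which upper-bounds the treewidth. Conversely, {1, 5, 6, 7} is a clique of size 4, and the vertices of any clique must share a bag in every tree decomposition; so some bag has ≥ 4 vertices and tw(G) ≥ 3. The upper and lower bounds meet at 3, so that is the treewidth.

Treewidth 3.
Bags: B1 = {2, 5, 6, 7}  B2 = {2, 4, 6, 7}  B3 = {0, 2, 5, 7}  B4 = {1, 5, 6, 7}  B5 = {0, 2, 3, 7}  B6 = {2, 4, 7, 8}
Tree: B1–B2, B1–B3, B1–B4, B3–B5, B2–B6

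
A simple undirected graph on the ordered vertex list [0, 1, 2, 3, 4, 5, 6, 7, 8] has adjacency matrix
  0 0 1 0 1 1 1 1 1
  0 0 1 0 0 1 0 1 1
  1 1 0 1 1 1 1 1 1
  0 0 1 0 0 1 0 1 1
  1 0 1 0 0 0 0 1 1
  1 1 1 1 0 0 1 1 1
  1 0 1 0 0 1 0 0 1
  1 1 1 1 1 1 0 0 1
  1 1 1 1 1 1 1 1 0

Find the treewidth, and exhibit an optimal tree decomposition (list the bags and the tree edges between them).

Each bag holds 5 vertices, so the decomposition has width 4, which upper-bounds the treewidth. On the other hand G contains the 5-clique {0, 2, 4, 7, 8}. A clique must lie in a single bag of any decomposition, so no decomposition can have width below 4. Therefore the treewidth is 4.

Treewidth 4.
Bags: B1 = {0, 2, 5, 7, 8}  B2 = {2, 3, 5, 7, 8}  B3 = {1, 2, 5, 7, 8}  B4 = {0, 2, 4, 7, 8}  B5 = {0, 2, 5, 6, 8}
Tree: B1–B2, B1–B3, B1–B4, B1–B5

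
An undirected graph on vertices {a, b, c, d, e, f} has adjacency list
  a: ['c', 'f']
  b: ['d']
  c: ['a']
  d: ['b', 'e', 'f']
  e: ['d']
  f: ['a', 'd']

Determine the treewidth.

A width-1 tree decomposition is:
Bags: B1 = {d, e}  B2 = {d, f}  B3 = {a, f}  B4 = {a, c}  B5 = {b, d}
Tree: B1–B2, B2–B3, B3–B4, B2–B5
The largest bag has 2 vertices, giving width 1; this decomposition certifies tw(G) ≤ 1. G has an edge, so its treewidth is at least 1. Hence tw(G) = 1 exactly.

1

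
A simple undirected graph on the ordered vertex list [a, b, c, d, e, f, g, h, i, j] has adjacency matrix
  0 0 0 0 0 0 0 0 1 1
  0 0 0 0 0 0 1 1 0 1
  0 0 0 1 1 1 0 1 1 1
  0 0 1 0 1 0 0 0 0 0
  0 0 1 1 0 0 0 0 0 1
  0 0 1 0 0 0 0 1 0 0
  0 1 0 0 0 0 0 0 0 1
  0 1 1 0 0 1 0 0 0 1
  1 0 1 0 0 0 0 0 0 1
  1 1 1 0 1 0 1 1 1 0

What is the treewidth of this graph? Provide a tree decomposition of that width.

Treewidth 2.
Bags: B1 = {c, h, j}  B2 = {b, h, j}  B3 = {c, i, j}  B4 = {a, i, j}  B5 = {c, f, h}  B6 = {b, g, j}  B7 = {c, e, j}  B8 = {c, d, e}
Tree: B1–B2, B1–B3, B3–B4, B1–B5, B2–B6, B1–B7, B7–B8

Every bag has size at most 3, so the width is 3 − 1 = 2 and tw(G) ≤ 2. On the other hand G contains the 3-clique {c, d, e}. A clique must lie in a single bag of any decomposition, so no decomposition can have width below 2. Hence tw(G) = 2 exactly.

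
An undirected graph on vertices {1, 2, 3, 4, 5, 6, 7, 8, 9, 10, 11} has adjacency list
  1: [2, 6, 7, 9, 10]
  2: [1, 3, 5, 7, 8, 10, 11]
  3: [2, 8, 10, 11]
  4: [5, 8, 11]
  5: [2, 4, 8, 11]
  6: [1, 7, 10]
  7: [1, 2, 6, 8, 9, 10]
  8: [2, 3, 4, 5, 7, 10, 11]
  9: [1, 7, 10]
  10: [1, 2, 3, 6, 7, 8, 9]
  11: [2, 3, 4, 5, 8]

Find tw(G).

A width-3 tree decomposition is:
Bags: B1 = {2, 7, 8, 10}  B2 = {2, 3, 8, 10}  B3 = {2, 3, 8, 11}  B4 = {1, 2, 7, 10}  B5 = {1, 7, 9, 10}  B6 = {1, 6, 7, 10}  B7 = {2, 5, 8, 11}  B8 = {4, 5, 8, 11}
Tree: B1–B2, B2–B3, B1–B4, B4–B5, B5–B6, B3–B7, B7–B8
The largest bag has 4 vertices, giving width 3; this decomposition certifies tw(G) ≤ 3. For the lower bound, the 4 vertices {1, 7, 9, 10} are pairwise adjacent, and any tree decomposition puts a clique entirely inside one bag — forcing width ≥ 3. The upper and lower bounds meet at 3, so that is the treewidth.

3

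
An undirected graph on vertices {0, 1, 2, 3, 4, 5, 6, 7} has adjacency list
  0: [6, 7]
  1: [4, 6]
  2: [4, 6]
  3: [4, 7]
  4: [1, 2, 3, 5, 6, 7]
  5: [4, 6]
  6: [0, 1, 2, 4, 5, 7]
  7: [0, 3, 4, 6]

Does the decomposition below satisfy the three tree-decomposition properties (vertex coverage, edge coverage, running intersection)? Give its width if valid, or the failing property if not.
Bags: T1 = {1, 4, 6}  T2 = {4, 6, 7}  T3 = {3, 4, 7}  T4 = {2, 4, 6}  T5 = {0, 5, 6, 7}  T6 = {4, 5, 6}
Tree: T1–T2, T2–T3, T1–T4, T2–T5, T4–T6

No — bags containing vertex 5 are not connected in the tree.

A tree decomposition must satisfy three properties: every vertex lies in some bag; for every edge, both endpoints lie together in some bag; and for every vertex, the bags containing it form a connected subtree. Here bags containing vertex 5 are not connected in the tree, so the decomposition is invalid.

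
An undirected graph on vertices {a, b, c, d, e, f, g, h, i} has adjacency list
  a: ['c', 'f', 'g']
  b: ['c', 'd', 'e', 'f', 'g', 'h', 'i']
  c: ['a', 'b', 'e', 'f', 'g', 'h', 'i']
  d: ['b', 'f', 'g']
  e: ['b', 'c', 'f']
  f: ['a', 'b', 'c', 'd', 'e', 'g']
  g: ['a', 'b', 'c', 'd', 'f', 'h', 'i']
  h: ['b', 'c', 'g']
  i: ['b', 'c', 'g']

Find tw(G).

A width-3 tree decomposition is:
Bags: B1 = {b, c, e, f}  B2 = {b, c, f, g}  B3 = {b, c, g, i}  B4 = {b, c, g, h}  B5 = {b, d, f, g}  B6 = {a, c, f, g}
Tree: B1–B2, B2–B3, B3–B4, B2–B5, B2–B6
Every bag has size at most 4, so the width is 4 − 1 = 3 and tw(G) ≤ 3. On the other hand G contains the 4-clique {a, c, f, g}. A clique must lie in a single bag of any decomposition, so no decomposition can have width below 3. Combining the bounds, tw(G) = 3.

3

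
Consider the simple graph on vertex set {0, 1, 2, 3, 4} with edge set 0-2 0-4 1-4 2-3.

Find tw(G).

A width-1 tree decomposition is:
Bags: B1 = {1, 4}  B2 = {0, 4}  B3 = {0, 2}  B4 = {2, 3}
Tree: B1–B2, B2–B3, B3–B4
Every bag has size at most 2, so the width is 2 − 1 = 1 and tw(G) ≤ 1. G has an edge, so its treewidth is at least 1. The upper and lower bounds meet at 1, so that is the treewidth.

1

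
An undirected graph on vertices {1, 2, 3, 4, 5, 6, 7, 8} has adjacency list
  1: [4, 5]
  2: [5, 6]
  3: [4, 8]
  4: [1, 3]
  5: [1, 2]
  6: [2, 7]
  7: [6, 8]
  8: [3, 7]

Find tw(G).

2

A width-2 tree decomposition is:
Bags: B1 = {6, 7, 8}  B2 = {2, 6, 8}  B3 = {2, 5, 8}  B4 = {1, 5, 8}  B5 = {1, 4, 8}  B6 = {3, 4, 8}
Tree: B1–B2, B2–B3, B3–B4, B4–B5, B5–B6
Every bag has size at most 3, so the width is 3 − 1 = 2 and tw(G) ≤ 2. The edges 8–7–6–2–5–1–4–3–8 form a cycle, so G is not a tree and its treewidth is at least 2. The upper and lower bounds meet at 2, so that is the treewidth.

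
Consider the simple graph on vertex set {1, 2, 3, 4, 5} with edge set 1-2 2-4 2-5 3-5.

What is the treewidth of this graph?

A width-1 tree decomposition is:
Bags: B1 = {2, 5}  B2 = {1, 2}  B3 = {3, 5}  B4 = {2, 4}
Tree: B1–B2, B1–B3, B1–B4
The largest bag has 2 vertices, giving width 1; this decomposition certifies tw(G) ≤ 1. G has an edge, so its treewidth is at least 1. Combining the bounds, tw(G) = 1.

1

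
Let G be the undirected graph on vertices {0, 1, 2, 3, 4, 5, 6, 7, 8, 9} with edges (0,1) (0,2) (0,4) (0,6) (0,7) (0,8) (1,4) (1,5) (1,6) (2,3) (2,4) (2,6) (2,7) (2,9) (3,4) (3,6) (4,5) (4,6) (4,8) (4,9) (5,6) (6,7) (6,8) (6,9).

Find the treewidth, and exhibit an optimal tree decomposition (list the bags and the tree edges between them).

Treewidth 3.
One optimal decomposition is:
Bags: B1 = {0, 2, 4, 6}  B2 = {2, 4, 6, 9}  B3 = {0, 1, 4, 6}  B4 = {0, 2, 6, 7}  B5 = {2, 3, 4, 6}  B6 = {0, 4, 6, 8}  B7 = {1, 4, 5, 6}
Tree: B1–B2, B1–B3, B1–B4, B2–B5, B3–B6, B3–B7

Each bag holds 4 vertices, so the decomposition has width 3, which upper-bounds the treewidth. For the lower bound, the 4 vertices {0, 4, 6, 8} are pairwise adjacent, and any tree decomposition puts a clique entirely inside one bag — forcing width ≥ 3. Hence tw(G) = 3 exactly.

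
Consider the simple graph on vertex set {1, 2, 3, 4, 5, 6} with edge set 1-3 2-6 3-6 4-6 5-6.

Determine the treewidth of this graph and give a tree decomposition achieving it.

Treewidth 1.
Bags: B1 = {2, 6}  B2 = {3, 6}  B3 = {1, 3}  B4 = {4, 6}  B5 = {5, 6}
Tree: B1–B2, B2–B3, B1–B4, B2–B5

Every bag has size at most 2, so the width is 2 − 1 = 1 and tw(G) ≤ 1. Since G has at least one edge (e.g. 2–6), it is not an edgeless graph, so tw(G) ≥ 1. Hence tw(G) = 1 exactly.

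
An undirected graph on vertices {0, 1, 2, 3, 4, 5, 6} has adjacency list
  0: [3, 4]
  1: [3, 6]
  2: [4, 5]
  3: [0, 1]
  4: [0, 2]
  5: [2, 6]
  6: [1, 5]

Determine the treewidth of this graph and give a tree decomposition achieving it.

Treewidth 2.
One such decomposition:
Bags: B1 = {0, 1, 3}  B2 = {0, 1, 4}  B3 = {1, 2, 4}  B4 = {1, 2, 5}  B5 = {1, 5, 6}
Tree: B1–B2, B2–B3, B3–B4, B4–B5

Each bag holds 3 vertices, so the decomposition has width 2, which upper-bounds the treewidth. The edges 1–3–0–4–2–5–6–1 form a cycle, so G is not a tree and its treewidth is at least 2. Combining the bounds, tw(G) = 2.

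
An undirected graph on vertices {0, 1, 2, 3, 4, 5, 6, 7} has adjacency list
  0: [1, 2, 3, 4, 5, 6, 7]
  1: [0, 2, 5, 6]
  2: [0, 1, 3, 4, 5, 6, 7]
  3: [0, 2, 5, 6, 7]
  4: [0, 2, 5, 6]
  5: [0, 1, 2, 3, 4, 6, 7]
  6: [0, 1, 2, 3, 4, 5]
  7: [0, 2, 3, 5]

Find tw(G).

4

A width-4 tree decomposition is:
Bags: B1 = {0, 2, 4, 5, 6}  B2 = {0, 2, 3, 5, 6}  B3 = {0, 2, 3, 5, 7}  B4 = {0, 1, 2, 5, 6}
Tree: B1–B2, B2–B3, B2–B4
The largest bag has 5 vertices, giving width 4; this decomposition certifies tw(G) ≤ 4. For the lower bound, the 5 vertices {0, 1, 2, 5, 6} are pairwise adjacent, and any tree decomposition puts a clique entirely inside one bag — forcing width ≥ 4. Hence tw(G) = 4 exactly.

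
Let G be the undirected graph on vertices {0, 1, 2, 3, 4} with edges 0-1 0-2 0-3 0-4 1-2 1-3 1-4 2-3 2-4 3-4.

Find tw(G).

A width-4 tree decomposition is:
Bags: B1 = {0, 1, 2, 3, 4}
Tree: (single bag)
With just one bag of size 5, the width is 5 − 1 = 4, so tw(G) ≤ 4. For the lower bound, the 5 vertices {0, 1, 2, 3, 4} are pairwise adjacent, and any tree decomposition puts a clique entirely inside one bag — forcing width ≥ 4. Hence tw(G) = 4 exactly.

4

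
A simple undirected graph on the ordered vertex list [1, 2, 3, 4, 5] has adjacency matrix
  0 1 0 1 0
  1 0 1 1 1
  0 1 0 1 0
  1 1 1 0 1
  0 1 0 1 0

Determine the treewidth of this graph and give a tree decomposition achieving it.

The largest bag has 3 vertices, giving width 2; this decomposition certifies tw(G) ≤ 2. Conversely, {1, 2, 4} is a clique of size 3, and the vertices of any clique must share a bag in every tree decomposition; so some bag has ≥ 3 vertices and tw(G) ≥ 2. Hence tw(G) = 2 exactly.

Treewidth 2.
One such decomposition:
Bags: B1 = {2, 3, 4}  B2 = {1, 2, 4}  B3 = {2, 4, 5}
Tree: B1–B2, B1–B3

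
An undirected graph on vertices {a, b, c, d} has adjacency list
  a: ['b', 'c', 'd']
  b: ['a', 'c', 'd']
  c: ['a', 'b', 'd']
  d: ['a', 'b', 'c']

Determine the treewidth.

A width-3 tree decomposition is:
Bags: B1 = {a, b, c, d}
Tree: (single bag)
With just one bag of size 4, the width is 4 − 1 = 3, so tw(G) ≤ 3. On the other hand G contains the 4-clique {a, b, c, d}. A clique must lie in a single bag of any decomposition, so no decomposition can have width below 3. The upper and lower bounds meet at 3, so that is the treewidth.

3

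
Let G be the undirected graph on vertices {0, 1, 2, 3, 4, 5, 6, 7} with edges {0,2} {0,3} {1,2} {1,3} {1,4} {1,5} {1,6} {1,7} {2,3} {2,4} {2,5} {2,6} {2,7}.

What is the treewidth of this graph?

2

A width-2 tree decomposition is:
Bags: B1 = {1, 2, 6}  B2 = {1, 2, 7}  B3 = {1, 2, 5}  B4 = {1, 2, 3}  B5 = {0, 2, 3}  B6 = {1, 2, 4}
Tree: B1–B2, B2–B3, B2–B4, B4–B5, B2–B6
The largest bag has 3 vertices, giving width 2; this decomposition certifies tw(G) ≤ 2. On the other hand G contains the 3-clique {0, 2, 3}. A clique must lie in a single bag of any decomposition, so no decomposition can have width below 2. Combining the bounds, tw(G) = 2.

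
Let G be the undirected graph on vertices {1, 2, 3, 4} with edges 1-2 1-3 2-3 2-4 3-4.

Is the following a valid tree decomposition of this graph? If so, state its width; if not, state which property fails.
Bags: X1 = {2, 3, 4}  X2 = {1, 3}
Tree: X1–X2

A tree decomposition must satisfy three properties: every vertex lies in some bag; for every edge, both endpoints lie together in some bag; and for every vertex, the bags containing it form a connected subtree. Here edge (2,1) lies in no bag, so the decomposition is invalid.

No — edge (2,1) lies in no bag.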